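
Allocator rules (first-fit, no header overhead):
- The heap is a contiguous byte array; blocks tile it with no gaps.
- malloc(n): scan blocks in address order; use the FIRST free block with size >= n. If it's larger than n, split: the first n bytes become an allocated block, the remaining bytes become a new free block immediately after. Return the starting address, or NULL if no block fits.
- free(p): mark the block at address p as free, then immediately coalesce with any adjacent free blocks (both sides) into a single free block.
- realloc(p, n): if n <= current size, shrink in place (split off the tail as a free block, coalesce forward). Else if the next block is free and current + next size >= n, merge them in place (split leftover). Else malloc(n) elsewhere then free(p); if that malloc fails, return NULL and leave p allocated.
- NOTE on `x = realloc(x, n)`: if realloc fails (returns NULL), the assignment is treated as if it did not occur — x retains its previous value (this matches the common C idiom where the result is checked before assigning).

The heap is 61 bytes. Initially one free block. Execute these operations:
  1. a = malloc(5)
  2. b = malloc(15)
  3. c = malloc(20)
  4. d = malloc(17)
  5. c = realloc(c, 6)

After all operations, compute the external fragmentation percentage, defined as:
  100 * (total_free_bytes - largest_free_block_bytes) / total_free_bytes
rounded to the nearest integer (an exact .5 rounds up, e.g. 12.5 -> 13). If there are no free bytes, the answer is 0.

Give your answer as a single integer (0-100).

Answer: 22

Derivation:
Op 1: a = malloc(5) -> a = 0; heap: [0-4 ALLOC][5-60 FREE]
Op 2: b = malloc(15) -> b = 5; heap: [0-4 ALLOC][5-19 ALLOC][20-60 FREE]
Op 3: c = malloc(20) -> c = 20; heap: [0-4 ALLOC][5-19 ALLOC][20-39 ALLOC][40-60 FREE]
Op 4: d = malloc(17) -> d = 40; heap: [0-4 ALLOC][5-19 ALLOC][20-39 ALLOC][40-56 ALLOC][57-60 FREE]
Op 5: c = realloc(c, 6) -> c = 20; heap: [0-4 ALLOC][5-19 ALLOC][20-25 ALLOC][26-39 FREE][40-56 ALLOC][57-60 FREE]
Free blocks: [14 4] total_free=18 largest=14 -> 100*(18-14)/18 = 400/18 ≈ 22.222 -> rounds to 22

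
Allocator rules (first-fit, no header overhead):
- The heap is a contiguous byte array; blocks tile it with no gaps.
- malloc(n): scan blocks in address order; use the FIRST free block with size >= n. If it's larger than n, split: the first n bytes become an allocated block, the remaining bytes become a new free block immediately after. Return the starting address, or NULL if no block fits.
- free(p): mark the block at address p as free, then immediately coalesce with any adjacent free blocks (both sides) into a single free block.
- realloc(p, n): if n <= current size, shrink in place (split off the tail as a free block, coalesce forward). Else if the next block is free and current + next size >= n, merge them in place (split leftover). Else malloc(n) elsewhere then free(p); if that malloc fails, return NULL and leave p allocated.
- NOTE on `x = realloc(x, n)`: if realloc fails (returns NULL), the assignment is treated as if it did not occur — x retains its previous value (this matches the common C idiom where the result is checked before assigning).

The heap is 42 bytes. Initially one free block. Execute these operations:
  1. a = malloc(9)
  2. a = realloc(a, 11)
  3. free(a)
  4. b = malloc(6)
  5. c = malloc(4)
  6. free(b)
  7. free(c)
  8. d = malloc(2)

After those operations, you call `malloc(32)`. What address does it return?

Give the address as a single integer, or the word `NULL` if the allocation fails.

Op 1: a = malloc(9) -> a = 0; heap: [0-8 ALLOC][9-41 FREE]
Op 2: a = realloc(a, 11) -> a = 0; heap: [0-10 ALLOC][11-41 FREE]
Op 3: free(a) -> (freed a); heap: [0-41 FREE]
Op 4: b = malloc(6) -> b = 0; heap: [0-5 ALLOC][6-41 FREE]
Op 5: c = malloc(4) -> c = 6; heap: [0-5 ALLOC][6-9 ALLOC][10-41 FREE]
Op 6: free(b) -> (freed b); heap: [0-5 FREE][6-9 ALLOC][10-41 FREE]
Op 7: free(c) -> (freed c); heap: [0-41 FREE]
Op 8: d = malloc(2) -> d = 0; heap: [0-1 ALLOC][2-41 FREE]
malloc(32): first-fit scan over [0-1 ALLOC][2-41 FREE] -> 2

Answer: 2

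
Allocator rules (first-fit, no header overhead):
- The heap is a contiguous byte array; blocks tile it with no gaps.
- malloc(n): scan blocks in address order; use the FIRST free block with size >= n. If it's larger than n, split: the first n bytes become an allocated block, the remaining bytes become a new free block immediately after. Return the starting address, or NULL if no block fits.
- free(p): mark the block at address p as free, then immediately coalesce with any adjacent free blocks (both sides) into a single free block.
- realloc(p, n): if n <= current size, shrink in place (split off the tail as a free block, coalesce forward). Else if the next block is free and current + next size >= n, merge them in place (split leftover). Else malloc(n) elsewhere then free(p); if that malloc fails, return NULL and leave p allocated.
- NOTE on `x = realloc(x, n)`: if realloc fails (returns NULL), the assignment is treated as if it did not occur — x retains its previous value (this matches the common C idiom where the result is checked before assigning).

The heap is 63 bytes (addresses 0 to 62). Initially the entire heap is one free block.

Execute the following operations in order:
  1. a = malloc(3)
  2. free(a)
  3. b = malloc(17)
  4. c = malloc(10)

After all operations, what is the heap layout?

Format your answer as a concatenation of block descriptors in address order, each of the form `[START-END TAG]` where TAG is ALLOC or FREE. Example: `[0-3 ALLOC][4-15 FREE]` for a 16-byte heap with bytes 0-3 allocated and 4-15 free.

Answer: [0-16 ALLOC][17-26 ALLOC][27-62 FREE]

Derivation:
Op 1: a = malloc(3) -> a = 0; heap: [0-2 ALLOC][3-62 FREE]
Op 2: free(a) -> (freed a); heap: [0-62 FREE]
Op 3: b = malloc(17) -> b = 0; heap: [0-16 ALLOC][17-62 FREE]
Op 4: c = malloc(10) -> c = 17; heap: [0-16 ALLOC][17-26 ALLOC][27-62 FREE]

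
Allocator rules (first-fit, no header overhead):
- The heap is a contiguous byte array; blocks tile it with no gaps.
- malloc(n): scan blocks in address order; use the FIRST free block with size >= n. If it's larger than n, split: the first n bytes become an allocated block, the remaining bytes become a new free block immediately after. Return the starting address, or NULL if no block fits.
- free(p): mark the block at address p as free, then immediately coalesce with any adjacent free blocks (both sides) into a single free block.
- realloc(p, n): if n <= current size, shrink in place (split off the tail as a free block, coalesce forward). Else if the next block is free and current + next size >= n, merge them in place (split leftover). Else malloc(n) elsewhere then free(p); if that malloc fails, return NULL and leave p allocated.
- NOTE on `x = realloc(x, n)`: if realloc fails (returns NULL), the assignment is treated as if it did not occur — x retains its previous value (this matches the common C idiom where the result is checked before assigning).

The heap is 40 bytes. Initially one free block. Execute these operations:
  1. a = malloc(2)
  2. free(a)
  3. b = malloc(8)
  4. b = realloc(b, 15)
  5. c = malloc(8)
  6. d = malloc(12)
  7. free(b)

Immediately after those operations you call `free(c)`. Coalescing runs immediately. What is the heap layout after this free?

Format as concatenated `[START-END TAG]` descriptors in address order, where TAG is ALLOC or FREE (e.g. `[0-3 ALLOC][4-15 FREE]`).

Op 1: a = malloc(2) -> a = 0; heap: [0-1 ALLOC][2-39 FREE]
Op 2: free(a) -> (freed a); heap: [0-39 FREE]
Op 3: b = malloc(8) -> b = 0; heap: [0-7 ALLOC][8-39 FREE]
Op 4: b = realloc(b, 15) -> b = 0; heap: [0-14 ALLOC][15-39 FREE]
Op 5: c = malloc(8) -> c = 15; heap: [0-14 ALLOC][15-22 ALLOC][23-39 FREE]
Op 6: d = malloc(12) -> d = 23; heap: [0-14 ALLOC][15-22 ALLOC][23-34 ALLOC][35-39 FREE]
Op 7: free(b) -> (freed b); heap: [0-14 FREE][15-22 ALLOC][23-34 ALLOC][35-39 FREE]
free(c): c = 15 -> block [15-22 ALLOC]; mark free, coalesce with adjacent free neighbors -> [0-22 FREE][23-34 ALLOC][35-39 FREE]

Answer: [0-22 FREE][23-34 ALLOC][35-39 FREE]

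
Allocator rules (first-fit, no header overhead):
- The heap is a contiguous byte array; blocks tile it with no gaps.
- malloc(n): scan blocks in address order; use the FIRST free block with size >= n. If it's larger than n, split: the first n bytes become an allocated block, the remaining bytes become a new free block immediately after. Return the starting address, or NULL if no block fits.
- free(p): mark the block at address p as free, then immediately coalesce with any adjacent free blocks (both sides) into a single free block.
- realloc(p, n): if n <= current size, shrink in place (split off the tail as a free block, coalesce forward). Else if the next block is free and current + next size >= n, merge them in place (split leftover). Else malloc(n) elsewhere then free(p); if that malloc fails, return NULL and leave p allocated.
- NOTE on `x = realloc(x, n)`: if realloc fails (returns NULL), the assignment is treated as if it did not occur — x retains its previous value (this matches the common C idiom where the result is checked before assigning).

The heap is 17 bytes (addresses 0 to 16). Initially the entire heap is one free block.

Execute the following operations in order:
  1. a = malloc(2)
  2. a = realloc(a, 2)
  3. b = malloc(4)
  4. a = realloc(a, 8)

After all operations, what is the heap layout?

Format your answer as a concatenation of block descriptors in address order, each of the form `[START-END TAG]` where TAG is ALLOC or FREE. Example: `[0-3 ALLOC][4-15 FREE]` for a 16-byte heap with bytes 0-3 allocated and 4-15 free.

Op 1: a = malloc(2) -> a = 0; heap: [0-1 ALLOC][2-16 FREE]
Op 2: a = realloc(a, 2) -> a = 0; heap: [0-1 ALLOC][2-16 FREE]
Op 3: b = malloc(4) -> b = 2; heap: [0-1 ALLOC][2-5 ALLOC][6-16 FREE]
Op 4: a = realloc(a, 8) -> a = 6; heap: [0-1 FREE][2-5 ALLOC][6-13 ALLOC][14-16 FREE]

Answer: [0-1 FREE][2-5 ALLOC][6-13 ALLOC][14-16 FREE]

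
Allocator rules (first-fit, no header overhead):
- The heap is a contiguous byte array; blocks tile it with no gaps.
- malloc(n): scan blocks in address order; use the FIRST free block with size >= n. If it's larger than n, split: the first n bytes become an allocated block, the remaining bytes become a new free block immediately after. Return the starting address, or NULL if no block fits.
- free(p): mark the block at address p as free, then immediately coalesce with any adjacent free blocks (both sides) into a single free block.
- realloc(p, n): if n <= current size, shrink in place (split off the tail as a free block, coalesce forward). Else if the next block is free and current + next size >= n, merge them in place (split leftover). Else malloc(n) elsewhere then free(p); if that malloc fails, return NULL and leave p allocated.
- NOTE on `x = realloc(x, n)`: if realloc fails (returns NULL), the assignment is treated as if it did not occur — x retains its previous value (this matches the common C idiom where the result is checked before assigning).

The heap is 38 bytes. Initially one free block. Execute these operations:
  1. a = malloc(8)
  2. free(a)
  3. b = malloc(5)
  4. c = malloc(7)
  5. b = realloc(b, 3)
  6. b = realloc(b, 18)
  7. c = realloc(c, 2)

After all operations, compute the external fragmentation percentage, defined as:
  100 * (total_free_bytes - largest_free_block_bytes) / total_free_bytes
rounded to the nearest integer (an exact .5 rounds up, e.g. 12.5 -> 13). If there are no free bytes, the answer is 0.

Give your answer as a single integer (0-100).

Answer: 56

Derivation:
Op 1: a = malloc(8) -> a = 0; heap: [0-7 ALLOC][8-37 FREE]
Op 2: free(a) -> (freed a); heap: [0-37 FREE]
Op 3: b = malloc(5) -> b = 0; heap: [0-4 ALLOC][5-37 FREE]
Op 4: c = malloc(7) -> c = 5; heap: [0-4 ALLOC][5-11 ALLOC][12-37 FREE]
Op 5: b = realloc(b, 3) -> b = 0; heap: [0-2 ALLOC][3-4 FREE][5-11 ALLOC][12-37 FREE]
Op 6: b = realloc(b, 18) -> b = 12; heap: [0-4 FREE][5-11 ALLOC][12-29 ALLOC][30-37 FREE]
Op 7: c = realloc(c, 2) -> c = 5; heap: [0-4 FREE][5-6 ALLOC][7-11 FREE][12-29 ALLOC][30-37 FREE]
Free blocks: [5 5 8] total_free=18 largest=8 -> 100*(18-8)/18 = 1000/18 ≈ 55.556 -> rounds to 56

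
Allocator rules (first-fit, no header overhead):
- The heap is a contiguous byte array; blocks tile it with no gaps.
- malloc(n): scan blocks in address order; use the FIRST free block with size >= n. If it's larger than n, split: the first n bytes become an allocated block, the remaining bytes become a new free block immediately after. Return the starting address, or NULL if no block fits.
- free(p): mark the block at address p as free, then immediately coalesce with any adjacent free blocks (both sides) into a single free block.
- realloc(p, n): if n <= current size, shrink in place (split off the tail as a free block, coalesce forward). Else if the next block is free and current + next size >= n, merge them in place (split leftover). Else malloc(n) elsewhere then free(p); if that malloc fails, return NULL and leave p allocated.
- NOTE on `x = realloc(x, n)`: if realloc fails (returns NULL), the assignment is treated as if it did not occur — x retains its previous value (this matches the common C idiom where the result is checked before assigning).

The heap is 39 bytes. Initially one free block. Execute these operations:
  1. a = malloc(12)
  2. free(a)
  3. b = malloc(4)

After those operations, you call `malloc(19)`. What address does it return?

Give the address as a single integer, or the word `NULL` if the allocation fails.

Answer: 4

Derivation:
Op 1: a = malloc(12) -> a = 0; heap: [0-11 ALLOC][12-38 FREE]
Op 2: free(a) -> (freed a); heap: [0-38 FREE]
Op 3: b = malloc(4) -> b = 0; heap: [0-3 ALLOC][4-38 FREE]
malloc(19): first-fit scan over [0-3 ALLOC][4-38 FREE] -> 4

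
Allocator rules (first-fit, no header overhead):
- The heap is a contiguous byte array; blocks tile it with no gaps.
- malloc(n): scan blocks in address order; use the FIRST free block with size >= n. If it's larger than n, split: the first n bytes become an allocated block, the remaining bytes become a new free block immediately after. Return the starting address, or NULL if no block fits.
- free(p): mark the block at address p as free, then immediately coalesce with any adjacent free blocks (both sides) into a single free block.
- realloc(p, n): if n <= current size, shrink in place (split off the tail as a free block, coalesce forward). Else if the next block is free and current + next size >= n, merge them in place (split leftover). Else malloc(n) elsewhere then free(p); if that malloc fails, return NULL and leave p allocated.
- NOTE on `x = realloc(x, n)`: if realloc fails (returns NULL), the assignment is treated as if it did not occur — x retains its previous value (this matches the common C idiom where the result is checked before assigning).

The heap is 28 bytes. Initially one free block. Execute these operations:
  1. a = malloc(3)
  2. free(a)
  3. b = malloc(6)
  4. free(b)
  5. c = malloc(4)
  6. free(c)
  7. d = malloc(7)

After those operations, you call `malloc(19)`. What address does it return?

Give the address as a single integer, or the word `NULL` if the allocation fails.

Answer: 7

Derivation:
Op 1: a = malloc(3) -> a = 0; heap: [0-2 ALLOC][3-27 FREE]
Op 2: free(a) -> (freed a); heap: [0-27 FREE]
Op 3: b = malloc(6) -> b = 0; heap: [0-5 ALLOC][6-27 FREE]
Op 4: free(b) -> (freed b); heap: [0-27 FREE]
Op 5: c = malloc(4) -> c = 0; heap: [0-3 ALLOC][4-27 FREE]
Op 6: free(c) -> (freed c); heap: [0-27 FREE]
Op 7: d = malloc(7) -> d = 0; heap: [0-6 ALLOC][7-27 FREE]
malloc(19): first-fit scan over [0-6 ALLOC][7-27 FREE] -> 7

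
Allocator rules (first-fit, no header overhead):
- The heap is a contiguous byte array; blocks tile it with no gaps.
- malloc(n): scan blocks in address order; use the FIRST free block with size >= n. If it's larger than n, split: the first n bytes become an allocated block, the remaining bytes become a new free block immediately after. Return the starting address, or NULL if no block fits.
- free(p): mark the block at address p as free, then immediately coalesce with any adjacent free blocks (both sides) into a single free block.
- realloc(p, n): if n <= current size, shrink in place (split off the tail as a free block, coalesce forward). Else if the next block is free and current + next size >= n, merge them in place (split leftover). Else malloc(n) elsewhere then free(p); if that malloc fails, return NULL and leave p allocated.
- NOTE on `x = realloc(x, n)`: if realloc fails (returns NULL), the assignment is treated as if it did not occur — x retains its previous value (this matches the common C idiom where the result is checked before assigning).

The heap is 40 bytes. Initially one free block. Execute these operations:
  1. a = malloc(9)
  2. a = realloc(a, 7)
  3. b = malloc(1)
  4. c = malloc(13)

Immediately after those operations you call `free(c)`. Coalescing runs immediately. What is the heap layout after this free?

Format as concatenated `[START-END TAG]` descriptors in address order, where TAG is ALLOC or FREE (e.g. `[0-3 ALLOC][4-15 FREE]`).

Answer: [0-6 ALLOC][7-7 ALLOC][8-39 FREE]

Derivation:
Op 1: a = malloc(9) -> a = 0; heap: [0-8 ALLOC][9-39 FREE]
Op 2: a = realloc(a, 7) -> a = 0; heap: [0-6 ALLOC][7-39 FREE]
Op 3: b = malloc(1) -> b = 7; heap: [0-6 ALLOC][7-7 ALLOC][8-39 FREE]
Op 4: c = malloc(13) -> c = 8; heap: [0-6 ALLOC][7-7 ALLOC][8-20 ALLOC][21-39 FREE]
free(c): c = 8 -> block [8-20 ALLOC]; mark free, coalesce with adjacent free neighbors -> [0-6 ALLOC][7-7 ALLOC][8-39 FREE]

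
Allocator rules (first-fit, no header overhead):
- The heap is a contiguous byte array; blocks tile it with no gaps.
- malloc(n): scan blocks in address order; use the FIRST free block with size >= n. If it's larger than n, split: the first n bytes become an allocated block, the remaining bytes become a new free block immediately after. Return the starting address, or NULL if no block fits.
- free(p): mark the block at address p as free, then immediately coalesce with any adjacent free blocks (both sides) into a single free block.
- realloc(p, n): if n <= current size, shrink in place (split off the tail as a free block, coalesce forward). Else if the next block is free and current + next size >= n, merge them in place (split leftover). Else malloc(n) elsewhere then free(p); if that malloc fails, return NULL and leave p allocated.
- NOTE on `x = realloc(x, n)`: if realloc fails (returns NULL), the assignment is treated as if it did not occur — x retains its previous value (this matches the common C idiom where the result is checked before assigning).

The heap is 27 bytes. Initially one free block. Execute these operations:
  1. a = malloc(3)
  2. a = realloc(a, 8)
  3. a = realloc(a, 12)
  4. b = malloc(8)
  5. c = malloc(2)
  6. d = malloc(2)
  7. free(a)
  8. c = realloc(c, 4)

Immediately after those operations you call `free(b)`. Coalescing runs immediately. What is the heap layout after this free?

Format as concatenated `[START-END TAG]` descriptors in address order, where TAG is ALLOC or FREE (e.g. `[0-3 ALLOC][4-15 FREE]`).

Op 1: a = malloc(3) -> a = 0; heap: [0-2 ALLOC][3-26 FREE]
Op 2: a = realloc(a, 8) -> a = 0; heap: [0-7 ALLOC][8-26 FREE]
Op 3: a = realloc(a, 12) -> a = 0; heap: [0-11 ALLOC][12-26 FREE]
Op 4: b = malloc(8) -> b = 12; heap: [0-11 ALLOC][12-19 ALLOC][20-26 FREE]
Op 5: c = malloc(2) -> c = 20; heap: [0-11 ALLOC][12-19 ALLOC][20-21 ALLOC][22-26 FREE]
Op 6: d = malloc(2) -> d = 22; heap: [0-11 ALLOC][12-19 ALLOC][20-21 ALLOC][22-23 ALLOC][24-26 FREE]
Op 7: free(a) -> (freed a); heap: [0-11 FREE][12-19 ALLOC][20-21 ALLOC][22-23 ALLOC][24-26 FREE]
Op 8: c = realloc(c, 4) -> c = 0; heap: [0-3 ALLOC][4-11 FREE][12-19 ALLOC][20-21 FREE][22-23 ALLOC][24-26 FREE]
free(b): b = 12 -> block [12-19 ALLOC]; mark free, coalesce with adjacent free neighbors -> [0-3 ALLOC][4-21 FREE][22-23 ALLOC][24-26 FREE]

Answer: [0-3 ALLOC][4-21 FREE][22-23 ALLOC][24-26 FREE]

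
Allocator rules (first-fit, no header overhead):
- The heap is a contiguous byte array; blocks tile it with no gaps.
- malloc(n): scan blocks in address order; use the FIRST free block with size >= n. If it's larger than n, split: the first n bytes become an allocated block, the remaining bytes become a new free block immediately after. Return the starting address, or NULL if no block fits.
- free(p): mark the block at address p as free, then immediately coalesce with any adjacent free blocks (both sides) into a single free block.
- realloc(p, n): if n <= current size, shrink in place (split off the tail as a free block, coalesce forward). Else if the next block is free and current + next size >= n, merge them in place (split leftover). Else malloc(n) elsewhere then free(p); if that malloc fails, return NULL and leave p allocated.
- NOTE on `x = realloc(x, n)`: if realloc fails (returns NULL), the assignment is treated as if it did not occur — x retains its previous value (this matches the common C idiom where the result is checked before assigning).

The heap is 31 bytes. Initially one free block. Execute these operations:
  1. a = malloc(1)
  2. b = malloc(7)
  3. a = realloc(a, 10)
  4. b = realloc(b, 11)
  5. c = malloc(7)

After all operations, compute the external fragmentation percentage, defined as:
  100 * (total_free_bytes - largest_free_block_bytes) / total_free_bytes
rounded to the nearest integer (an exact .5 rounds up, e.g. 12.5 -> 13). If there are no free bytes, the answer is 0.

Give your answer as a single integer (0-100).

Answer: 33

Derivation:
Op 1: a = malloc(1) -> a = 0; heap: [0-0 ALLOC][1-30 FREE]
Op 2: b = malloc(7) -> b = 1; heap: [0-0 ALLOC][1-7 ALLOC][8-30 FREE]
Op 3: a = realloc(a, 10) -> a = 8; heap: [0-0 FREE][1-7 ALLOC][8-17 ALLOC][18-30 FREE]
Op 4: b = realloc(b, 11) -> b = 18; heap: [0-7 FREE][8-17 ALLOC][18-28 ALLOC][29-30 FREE]
Op 5: c = malloc(7) -> c = 0; heap: [0-6 ALLOC][7-7 FREE][8-17 ALLOC][18-28 ALLOC][29-30 FREE]
Free blocks: [1 2] total_free=3 largest=2 -> 100*(3-2)/3 = 100/3 ≈ 33.333 -> rounds to 33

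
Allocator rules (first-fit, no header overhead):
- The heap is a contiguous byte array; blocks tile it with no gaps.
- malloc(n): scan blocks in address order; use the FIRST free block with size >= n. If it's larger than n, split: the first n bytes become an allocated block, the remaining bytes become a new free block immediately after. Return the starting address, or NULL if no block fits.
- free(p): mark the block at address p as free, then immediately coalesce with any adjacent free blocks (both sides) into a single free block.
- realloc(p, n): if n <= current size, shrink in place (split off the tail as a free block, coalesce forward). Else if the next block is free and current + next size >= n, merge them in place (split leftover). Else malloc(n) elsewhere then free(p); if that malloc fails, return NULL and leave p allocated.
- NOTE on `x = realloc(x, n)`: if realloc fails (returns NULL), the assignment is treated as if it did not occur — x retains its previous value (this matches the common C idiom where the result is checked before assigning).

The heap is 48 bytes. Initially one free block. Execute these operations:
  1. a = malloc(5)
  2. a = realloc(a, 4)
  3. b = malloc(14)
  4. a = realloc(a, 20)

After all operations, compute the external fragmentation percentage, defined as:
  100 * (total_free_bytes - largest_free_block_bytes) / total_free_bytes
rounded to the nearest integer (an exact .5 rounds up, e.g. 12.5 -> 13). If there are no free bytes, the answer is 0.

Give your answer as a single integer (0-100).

Answer: 29

Derivation:
Op 1: a = malloc(5) -> a = 0; heap: [0-4 ALLOC][5-47 FREE]
Op 2: a = realloc(a, 4) -> a = 0; heap: [0-3 ALLOC][4-47 FREE]
Op 3: b = malloc(14) -> b = 4; heap: [0-3 ALLOC][4-17 ALLOC][18-47 FREE]
Op 4: a = realloc(a, 20) -> a = 18; heap: [0-3 FREE][4-17 ALLOC][18-37 ALLOC][38-47 FREE]
Free blocks: [4 10] total_free=14 largest=10 -> 100*(14-10)/14 = 400/14 ≈ 28.571 -> rounds to 29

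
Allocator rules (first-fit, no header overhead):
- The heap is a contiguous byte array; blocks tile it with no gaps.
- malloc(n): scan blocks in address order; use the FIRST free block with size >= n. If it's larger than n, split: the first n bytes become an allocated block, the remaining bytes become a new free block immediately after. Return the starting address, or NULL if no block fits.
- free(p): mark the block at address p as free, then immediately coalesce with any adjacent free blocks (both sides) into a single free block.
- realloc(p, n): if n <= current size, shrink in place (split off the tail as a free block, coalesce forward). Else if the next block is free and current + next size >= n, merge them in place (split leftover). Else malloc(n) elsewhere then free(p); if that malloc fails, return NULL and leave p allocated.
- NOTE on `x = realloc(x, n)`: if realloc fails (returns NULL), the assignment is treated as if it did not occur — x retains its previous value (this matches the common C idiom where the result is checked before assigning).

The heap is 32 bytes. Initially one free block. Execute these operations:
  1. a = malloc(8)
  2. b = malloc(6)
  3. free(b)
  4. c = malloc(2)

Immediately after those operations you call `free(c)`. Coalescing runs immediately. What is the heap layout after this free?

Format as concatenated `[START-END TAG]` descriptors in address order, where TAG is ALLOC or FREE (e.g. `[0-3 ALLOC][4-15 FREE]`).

Op 1: a = malloc(8) -> a = 0; heap: [0-7 ALLOC][8-31 FREE]
Op 2: b = malloc(6) -> b = 8; heap: [0-7 ALLOC][8-13 ALLOC][14-31 FREE]
Op 3: free(b) -> (freed b); heap: [0-7 ALLOC][8-31 FREE]
Op 4: c = malloc(2) -> c = 8; heap: [0-7 ALLOC][8-9 ALLOC][10-31 FREE]
free(c): c = 8 -> block [8-9 ALLOC]; mark free, coalesce with adjacent free neighbors -> [0-7 ALLOC][8-31 FREE]

Answer: [0-7 ALLOC][8-31 FREE]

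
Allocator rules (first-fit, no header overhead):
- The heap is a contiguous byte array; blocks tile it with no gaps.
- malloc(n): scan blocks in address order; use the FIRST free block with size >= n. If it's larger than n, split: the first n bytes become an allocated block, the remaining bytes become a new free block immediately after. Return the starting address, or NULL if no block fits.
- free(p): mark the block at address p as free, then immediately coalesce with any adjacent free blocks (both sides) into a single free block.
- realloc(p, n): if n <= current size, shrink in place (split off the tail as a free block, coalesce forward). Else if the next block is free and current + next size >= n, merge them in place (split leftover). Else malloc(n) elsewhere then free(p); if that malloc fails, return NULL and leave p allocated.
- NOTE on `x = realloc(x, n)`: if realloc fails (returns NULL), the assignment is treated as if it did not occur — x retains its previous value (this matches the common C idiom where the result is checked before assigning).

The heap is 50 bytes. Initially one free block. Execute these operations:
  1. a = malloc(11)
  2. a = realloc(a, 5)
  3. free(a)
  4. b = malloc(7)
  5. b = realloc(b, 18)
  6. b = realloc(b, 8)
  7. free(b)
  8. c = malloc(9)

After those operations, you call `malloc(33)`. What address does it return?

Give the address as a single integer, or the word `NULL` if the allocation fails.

Answer: 9

Derivation:
Op 1: a = malloc(11) -> a = 0; heap: [0-10 ALLOC][11-49 FREE]
Op 2: a = realloc(a, 5) -> a = 0; heap: [0-4 ALLOC][5-49 FREE]
Op 3: free(a) -> (freed a); heap: [0-49 FREE]
Op 4: b = malloc(7) -> b = 0; heap: [0-6 ALLOC][7-49 FREE]
Op 5: b = realloc(b, 18) -> b = 0; heap: [0-17 ALLOC][18-49 FREE]
Op 6: b = realloc(b, 8) -> b = 0; heap: [0-7 ALLOC][8-49 FREE]
Op 7: free(b) -> (freed b); heap: [0-49 FREE]
Op 8: c = malloc(9) -> c = 0; heap: [0-8 ALLOC][9-49 FREE]
malloc(33): first-fit scan over [0-8 ALLOC][9-49 FREE] -> 9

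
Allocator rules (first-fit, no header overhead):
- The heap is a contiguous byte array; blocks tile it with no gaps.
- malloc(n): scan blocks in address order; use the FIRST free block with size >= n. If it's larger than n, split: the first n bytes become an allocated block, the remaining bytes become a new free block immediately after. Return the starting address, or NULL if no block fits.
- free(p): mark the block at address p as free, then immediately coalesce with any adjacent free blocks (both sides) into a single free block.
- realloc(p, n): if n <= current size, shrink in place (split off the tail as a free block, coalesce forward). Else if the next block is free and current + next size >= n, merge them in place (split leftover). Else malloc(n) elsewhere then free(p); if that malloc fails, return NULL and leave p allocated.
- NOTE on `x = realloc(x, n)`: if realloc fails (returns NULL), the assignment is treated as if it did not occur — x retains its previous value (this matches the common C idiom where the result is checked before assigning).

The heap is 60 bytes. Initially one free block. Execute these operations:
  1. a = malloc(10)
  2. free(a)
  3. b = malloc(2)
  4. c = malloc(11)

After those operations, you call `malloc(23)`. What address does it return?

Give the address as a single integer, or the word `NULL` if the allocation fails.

Op 1: a = malloc(10) -> a = 0; heap: [0-9 ALLOC][10-59 FREE]
Op 2: free(a) -> (freed a); heap: [0-59 FREE]
Op 3: b = malloc(2) -> b = 0; heap: [0-1 ALLOC][2-59 FREE]
Op 4: c = malloc(11) -> c = 2; heap: [0-1 ALLOC][2-12 ALLOC][13-59 FREE]
malloc(23): first-fit scan over [0-1 ALLOC][2-12 ALLOC][13-59 FREE] -> 13

Answer: 13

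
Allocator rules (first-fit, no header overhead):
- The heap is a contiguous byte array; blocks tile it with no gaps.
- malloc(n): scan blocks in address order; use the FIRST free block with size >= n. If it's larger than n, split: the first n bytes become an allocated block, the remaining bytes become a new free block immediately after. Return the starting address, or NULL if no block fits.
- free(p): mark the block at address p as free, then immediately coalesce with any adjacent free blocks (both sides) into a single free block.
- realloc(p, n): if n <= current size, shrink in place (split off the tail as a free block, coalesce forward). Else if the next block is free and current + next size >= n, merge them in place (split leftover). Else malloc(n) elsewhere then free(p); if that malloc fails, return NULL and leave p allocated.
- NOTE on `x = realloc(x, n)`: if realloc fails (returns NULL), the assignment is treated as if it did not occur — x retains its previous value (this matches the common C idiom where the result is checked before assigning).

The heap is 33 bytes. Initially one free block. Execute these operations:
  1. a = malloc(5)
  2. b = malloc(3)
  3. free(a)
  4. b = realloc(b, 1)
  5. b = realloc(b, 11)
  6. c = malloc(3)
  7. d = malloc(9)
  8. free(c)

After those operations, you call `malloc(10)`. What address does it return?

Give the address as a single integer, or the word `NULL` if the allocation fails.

Op 1: a = malloc(5) -> a = 0; heap: [0-4 ALLOC][5-32 FREE]
Op 2: b = malloc(3) -> b = 5; heap: [0-4 ALLOC][5-7 ALLOC][8-32 FREE]
Op 3: free(a) -> (freed a); heap: [0-4 FREE][5-7 ALLOC][8-32 FREE]
Op 4: b = realloc(b, 1) -> b = 5; heap: [0-4 FREE][5-5 ALLOC][6-32 FREE]
Op 5: b = realloc(b, 11) -> b = 5; heap: [0-4 FREE][5-15 ALLOC][16-32 FREE]
Op 6: c = malloc(3) -> c = 0; heap: [0-2 ALLOC][3-4 FREE][5-15 ALLOC][16-32 FREE]
Op 7: d = malloc(9) -> d = 16; heap: [0-2 ALLOC][3-4 FREE][5-15 ALLOC][16-24 ALLOC][25-32 FREE]
Op 8: free(c) -> (freed c); heap: [0-4 FREE][5-15 ALLOC][16-24 ALLOC][25-32 FREE]
malloc(10): first-fit scan over [0-4 FREE][5-15 ALLOC][16-24 ALLOC][25-32 FREE] -> NULL

Answer: NULL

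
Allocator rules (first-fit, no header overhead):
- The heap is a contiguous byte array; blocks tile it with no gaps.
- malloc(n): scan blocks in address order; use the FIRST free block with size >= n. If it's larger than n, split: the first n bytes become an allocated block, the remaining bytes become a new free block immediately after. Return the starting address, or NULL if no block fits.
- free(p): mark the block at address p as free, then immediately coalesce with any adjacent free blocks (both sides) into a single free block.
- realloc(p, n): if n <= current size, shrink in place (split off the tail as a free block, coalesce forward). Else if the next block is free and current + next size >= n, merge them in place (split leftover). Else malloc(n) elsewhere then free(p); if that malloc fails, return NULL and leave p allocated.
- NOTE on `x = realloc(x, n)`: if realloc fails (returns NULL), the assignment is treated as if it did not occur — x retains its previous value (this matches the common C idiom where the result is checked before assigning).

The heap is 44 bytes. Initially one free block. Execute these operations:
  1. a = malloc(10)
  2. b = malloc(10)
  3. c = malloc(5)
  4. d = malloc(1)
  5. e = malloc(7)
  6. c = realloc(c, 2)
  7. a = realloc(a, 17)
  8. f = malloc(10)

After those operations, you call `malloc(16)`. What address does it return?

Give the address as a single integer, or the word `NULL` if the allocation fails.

Answer: NULL

Derivation:
Op 1: a = malloc(10) -> a = 0; heap: [0-9 ALLOC][10-43 FREE]
Op 2: b = malloc(10) -> b = 10; heap: [0-9 ALLOC][10-19 ALLOC][20-43 FREE]
Op 3: c = malloc(5) -> c = 20; heap: [0-9 ALLOC][10-19 ALLOC][20-24 ALLOC][25-43 FREE]
Op 4: d = malloc(1) -> d = 25; heap: [0-9 ALLOC][10-19 ALLOC][20-24 ALLOC][25-25 ALLOC][26-43 FREE]
Op 5: e = malloc(7) -> e = 26; heap: [0-9 ALLOC][10-19 ALLOC][20-24 ALLOC][25-25 ALLOC][26-32 ALLOC][33-43 FREE]
Op 6: c = realloc(c, 2) -> c = 20; heap: [0-9 ALLOC][10-19 ALLOC][20-21 ALLOC][22-24 FREE][25-25 ALLOC][26-32 ALLOC][33-43 FREE]
Op 7: a = realloc(a, 17) -> NULL (a unchanged); heap: [0-9 ALLOC][10-19 ALLOC][20-21 ALLOC][22-24 FREE][25-25 ALLOC][26-32 ALLOC][33-43 FREE]
Op 8: f = malloc(10) -> f = 33; heap: [0-9 ALLOC][10-19 ALLOC][20-21 ALLOC][22-24 FREE][25-25 ALLOC][26-32 ALLOC][33-42 ALLOC][43-43 FREE]
malloc(16): first-fit scan over [0-9 ALLOC][10-19 ALLOC][20-21 ALLOC][22-24 FREE][25-25 ALLOC][26-32 ALLOC][33-42 ALLOC][43-43 FREE] -> NULL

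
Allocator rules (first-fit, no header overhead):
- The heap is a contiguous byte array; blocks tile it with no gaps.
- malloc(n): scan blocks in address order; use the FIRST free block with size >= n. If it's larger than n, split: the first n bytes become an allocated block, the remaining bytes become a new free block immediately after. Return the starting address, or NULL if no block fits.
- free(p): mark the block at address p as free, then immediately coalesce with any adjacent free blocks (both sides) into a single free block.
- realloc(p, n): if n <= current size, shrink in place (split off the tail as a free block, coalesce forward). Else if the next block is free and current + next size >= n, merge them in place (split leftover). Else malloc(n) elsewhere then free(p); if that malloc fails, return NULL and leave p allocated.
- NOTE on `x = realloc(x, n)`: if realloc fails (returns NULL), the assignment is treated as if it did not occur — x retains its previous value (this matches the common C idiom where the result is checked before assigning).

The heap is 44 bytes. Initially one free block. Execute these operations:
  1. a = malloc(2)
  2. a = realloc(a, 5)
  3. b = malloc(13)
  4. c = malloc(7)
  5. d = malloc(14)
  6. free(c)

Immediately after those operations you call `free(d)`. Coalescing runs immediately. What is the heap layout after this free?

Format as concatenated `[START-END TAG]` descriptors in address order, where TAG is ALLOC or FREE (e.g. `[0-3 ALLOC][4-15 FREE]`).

Op 1: a = malloc(2) -> a = 0; heap: [0-1 ALLOC][2-43 FREE]
Op 2: a = realloc(a, 5) -> a = 0; heap: [0-4 ALLOC][5-43 FREE]
Op 3: b = malloc(13) -> b = 5; heap: [0-4 ALLOC][5-17 ALLOC][18-43 FREE]
Op 4: c = malloc(7) -> c = 18; heap: [0-4 ALLOC][5-17 ALLOC][18-24 ALLOC][25-43 FREE]
Op 5: d = malloc(14) -> d = 25; heap: [0-4 ALLOC][5-17 ALLOC][18-24 ALLOC][25-38 ALLOC][39-43 FREE]
Op 6: free(c) -> (freed c); heap: [0-4 ALLOC][5-17 ALLOC][18-24 FREE][25-38 ALLOC][39-43 FREE]
free(d): d = 25 -> block [25-38 ALLOC]; mark free, coalesce with adjacent free neighbors -> [0-4 ALLOC][5-17 ALLOC][18-43 FREE]

Answer: [0-4 ALLOC][5-17 ALLOC][18-43 FREE]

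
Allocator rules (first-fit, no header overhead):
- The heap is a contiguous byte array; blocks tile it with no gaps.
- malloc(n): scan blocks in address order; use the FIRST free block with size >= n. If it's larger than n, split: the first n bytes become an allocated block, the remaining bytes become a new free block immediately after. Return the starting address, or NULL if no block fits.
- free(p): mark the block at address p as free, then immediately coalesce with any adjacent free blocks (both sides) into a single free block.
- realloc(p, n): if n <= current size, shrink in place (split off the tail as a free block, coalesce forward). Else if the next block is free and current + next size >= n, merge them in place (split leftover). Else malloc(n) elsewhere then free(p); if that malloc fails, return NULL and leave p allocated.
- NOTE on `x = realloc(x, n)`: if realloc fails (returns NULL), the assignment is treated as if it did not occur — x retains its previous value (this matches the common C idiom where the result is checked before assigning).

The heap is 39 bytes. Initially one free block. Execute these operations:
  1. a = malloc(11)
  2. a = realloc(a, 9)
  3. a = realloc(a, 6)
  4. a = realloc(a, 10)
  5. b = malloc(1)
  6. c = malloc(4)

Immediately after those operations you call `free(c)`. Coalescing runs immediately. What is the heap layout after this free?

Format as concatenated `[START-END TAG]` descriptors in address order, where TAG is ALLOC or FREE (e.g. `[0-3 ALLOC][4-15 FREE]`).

Op 1: a = malloc(11) -> a = 0; heap: [0-10 ALLOC][11-38 FREE]
Op 2: a = realloc(a, 9) -> a = 0; heap: [0-8 ALLOC][9-38 FREE]
Op 3: a = realloc(a, 6) -> a = 0; heap: [0-5 ALLOC][6-38 FREE]
Op 4: a = realloc(a, 10) -> a = 0; heap: [0-9 ALLOC][10-38 FREE]
Op 5: b = malloc(1) -> b = 10; heap: [0-9 ALLOC][10-10 ALLOC][11-38 FREE]
Op 6: c = malloc(4) -> c = 11; heap: [0-9 ALLOC][10-10 ALLOC][11-14 ALLOC][15-38 FREE]
free(c): c = 11 -> block [11-14 ALLOC]; mark free, coalesce with adjacent free neighbors -> [0-9 ALLOC][10-10 ALLOC][11-38 FREE]

Answer: [0-9 ALLOC][10-10 ALLOC][11-38 FREE]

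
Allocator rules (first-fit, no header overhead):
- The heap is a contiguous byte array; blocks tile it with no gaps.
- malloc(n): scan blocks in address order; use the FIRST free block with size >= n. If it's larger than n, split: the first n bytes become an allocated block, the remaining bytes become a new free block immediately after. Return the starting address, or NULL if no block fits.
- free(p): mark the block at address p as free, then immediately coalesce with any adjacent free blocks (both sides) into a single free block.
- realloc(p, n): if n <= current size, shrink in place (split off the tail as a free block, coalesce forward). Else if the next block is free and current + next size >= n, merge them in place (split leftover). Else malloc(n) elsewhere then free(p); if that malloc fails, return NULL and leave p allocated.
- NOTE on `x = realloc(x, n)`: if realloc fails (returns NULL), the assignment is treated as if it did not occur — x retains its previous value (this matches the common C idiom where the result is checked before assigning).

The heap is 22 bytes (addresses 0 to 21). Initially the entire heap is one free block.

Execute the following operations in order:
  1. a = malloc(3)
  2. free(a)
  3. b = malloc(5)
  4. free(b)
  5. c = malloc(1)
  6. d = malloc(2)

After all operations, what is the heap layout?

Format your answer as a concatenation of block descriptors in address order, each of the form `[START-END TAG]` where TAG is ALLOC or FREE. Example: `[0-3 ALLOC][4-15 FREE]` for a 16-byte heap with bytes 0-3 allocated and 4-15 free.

Op 1: a = malloc(3) -> a = 0; heap: [0-2 ALLOC][3-21 FREE]
Op 2: free(a) -> (freed a); heap: [0-21 FREE]
Op 3: b = malloc(5) -> b = 0; heap: [0-4 ALLOC][5-21 FREE]
Op 4: free(b) -> (freed b); heap: [0-21 FREE]
Op 5: c = malloc(1) -> c = 0; heap: [0-0 ALLOC][1-21 FREE]
Op 6: d = malloc(2) -> d = 1; heap: [0-0 ALLOC][1-2 ALLOC][3-21 FREE]

Answer: [0-0 ALLOC][1-2 ALLOC][3-21 FREE]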